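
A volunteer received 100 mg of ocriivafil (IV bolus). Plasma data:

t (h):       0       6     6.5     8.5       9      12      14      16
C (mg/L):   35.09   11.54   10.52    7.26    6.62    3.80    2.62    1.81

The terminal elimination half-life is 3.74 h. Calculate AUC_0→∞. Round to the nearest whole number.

Trapezoidal AUC_0→16:
  [0→6]: (35.09+11.54)/2 × 6 = 139.89
  [6→6.5]: (11.54+10.52)/2 × 0.5 = 5.515
  [6.5→8.5]: (10.52+7.26)/2 × 2 = 17.78
  [8.5→9]: (7.26+6.62)/2 × 0.5 = 3.47
  [9→12]: (6.62+3.80)/2 × 3 = 15.63
  [12→14]: (3.80+2.62)/2 × 2 = 6.42
  [14→16]: (2.62+1.81)/2 × 2 = 4.43
  Sum = 193.135 mg/L·h
k_e = ln2 / t½ = 0.693147 / 3.74 = 0.1853 h^-1
Extrapolated tail: C_last / k_e = 1.81 / 0.1853 = 9.768
AUC_0→∞ = 193.135 + 9.768 = 202.903 mg/L·h

AUC = 203 mg/L·h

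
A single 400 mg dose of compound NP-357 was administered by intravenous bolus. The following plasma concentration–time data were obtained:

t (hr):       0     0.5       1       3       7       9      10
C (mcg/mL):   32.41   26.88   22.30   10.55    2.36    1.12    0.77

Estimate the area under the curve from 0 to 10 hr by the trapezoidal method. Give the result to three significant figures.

AUC = 90.2 mcg/mL·hr

Trapezoidal AUC_0→10:
  [0→0.5]: (32.41+26.88)/2 × 0.5 = 14.8225
  [0.5→1]: (26.88+22.30)/2 × 0.5 = 12.295
  [1→3]: (22.30+10.55)/2 × 2 = 32.85
  [3→7]: (10.55+2.36)/2 × 4 = 25.82
  [7→9]: (2.36+1.12)/2 × 2 = 3.48
  [9→10]: (1.12+0.77)/2 × 1 = 0.945
  Sum = 90.2125 mcg/mL·hr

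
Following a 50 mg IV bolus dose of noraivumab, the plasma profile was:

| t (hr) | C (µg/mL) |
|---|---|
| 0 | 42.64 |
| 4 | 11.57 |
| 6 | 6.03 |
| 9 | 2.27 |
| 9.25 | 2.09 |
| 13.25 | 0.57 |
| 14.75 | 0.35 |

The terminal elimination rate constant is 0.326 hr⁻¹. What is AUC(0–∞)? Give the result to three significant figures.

AUC = 146 µg/mL·hr

Trapezoidal AUC_0→14.75:
  [0→4]: (42.64+11.57)/2 × 4 = 108.42
  [4→6]: (11.57+6.03)/2 × 2 = 17.6
  [6→9]: (6.03+2.27)/2 × 3 = 12.45
  [9→9.25]: (2.27+2.09)/2 × 0.25 = 0.545
  [9.25→13.25]: (2.09+0.57)/2 × 4 = 5.32
  [13.25→14.75]: (0.57+0.35)/2 × 1.5 = 0.69
  Sum = 145.025 µg/mL·hr
Extrapolated tail: C_last / k_e = 0.35 / 0.326 = 1.074
AUC_0→∞ = 145.025 + 1.074 = 146.099 µg/mL·hr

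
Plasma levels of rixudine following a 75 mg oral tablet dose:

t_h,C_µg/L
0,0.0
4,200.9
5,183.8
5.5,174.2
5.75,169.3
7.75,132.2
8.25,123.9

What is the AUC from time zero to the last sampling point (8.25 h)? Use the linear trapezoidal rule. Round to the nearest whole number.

Trapezoidal AUC_0→8.25:
  [0→4]: (0.0+200.9)/2 × 4 = 401.8
  [4→5]: (200.9+183.8)/2 × 1 = 192.35
  [5→5.5]: (183.8+174.2)/2 × 0.5 = 89.5
  [5.5→5.75]: (174.2+169.3)/2 × 0.25 = 42.9375
  [5.75→7.75]: (169.3+132.2)/2 × 2 = 301.5
  [7.75→8.25]: (132.2+123.9)/2 × 0.5 = 64.025
  Sum = 1092.1125 µg/L·h

AUC = 1092 µg/L·h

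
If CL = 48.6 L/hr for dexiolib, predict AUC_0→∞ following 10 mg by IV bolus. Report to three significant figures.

AUC = 0.206 mg/L·hr

AUC_0→∞ = Dose_iv / CL
        = 10 / 48.6 = 0.205761 mg/L·hr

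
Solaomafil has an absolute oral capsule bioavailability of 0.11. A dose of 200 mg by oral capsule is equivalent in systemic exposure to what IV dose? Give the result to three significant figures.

Systemic exposure from an extravascular dose = F × D_ev, so the equivalent IV dose is F × D_ev.
D_iv = F × D_ev = 0.11 × 200 = 22 mg

D_iv = 22.0 mg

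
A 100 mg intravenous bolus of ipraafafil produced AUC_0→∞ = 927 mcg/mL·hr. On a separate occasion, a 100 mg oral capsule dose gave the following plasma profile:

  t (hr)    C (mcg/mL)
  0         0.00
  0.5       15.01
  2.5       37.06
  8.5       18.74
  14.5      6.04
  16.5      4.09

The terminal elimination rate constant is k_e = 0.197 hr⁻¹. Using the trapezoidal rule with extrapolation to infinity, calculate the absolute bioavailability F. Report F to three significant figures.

F = 0.354

Trapezoidal AUC_0→16.5 (oral capsule):
  [0→0.5]: (0.00+15.01)/2 × 0.5 = 3.7525
  [0.5→2.5]: (15.01+37.06)/2 × 2 = 52.07
  [2.5→8.5]: (37.06+18.74)/2 × 6 = 167.4
  [8.5→14.5]: (18.74+6.04)/2 × 6 = 74.34
  [14.5→16.5]: (6.04+4.09)/2 × 2 = 10.13
  Sum = 307.6925 mcg/mL·hr
Tail: C_last/k_e = 4.09/0.197 = 20.761
AUC_0→∞ (oral capsule) = 307.6925 + 20.761 = 328.4535 mcg/mL·hr
F = (AUC_ev/D_ev)/(AUC_iv/D_iv) = (328.4535/100)/(927/100) = 3.284535/9.27 = 0.3543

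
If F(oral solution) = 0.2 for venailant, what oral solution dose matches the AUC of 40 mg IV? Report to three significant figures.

For equal systemic exposure: F × D_ev = D_iv
D_ev = D_iv / F = 40 / 0.2 = 200 mg

D_oral = 200 mg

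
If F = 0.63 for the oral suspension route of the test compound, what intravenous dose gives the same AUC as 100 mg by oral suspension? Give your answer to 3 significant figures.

D_iv = 63.0 mg

Systemic exposure from an extravascular dose = F × D_ev, so the equivalent IV dose is F × D_ev.
D_iv = F × D_ev = 0.63 × 100 = 63 mg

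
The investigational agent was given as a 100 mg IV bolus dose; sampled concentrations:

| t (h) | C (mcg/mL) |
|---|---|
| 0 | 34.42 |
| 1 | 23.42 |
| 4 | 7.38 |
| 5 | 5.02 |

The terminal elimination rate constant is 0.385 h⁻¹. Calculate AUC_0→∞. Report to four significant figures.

AUC = 94.36 mcg/mL·h

Trapezoidal AUC_0→5:
  [0→1]: (34.42+23.42)/2 × 1 = 28.92
  [1→4]: (23.42+7.38)/2 × 3 = 46.2
  [4→5]: (7.38+5.02)/2 × 1 = 6.2
  Sum = 81.32 mcg/mL·h
Extrapolated tail: C_last / k_e = 5.02 / 0.385 = 13.039
AUC_0→∞ = 81.32 + 13.039 = 94.359 mcg/mL·h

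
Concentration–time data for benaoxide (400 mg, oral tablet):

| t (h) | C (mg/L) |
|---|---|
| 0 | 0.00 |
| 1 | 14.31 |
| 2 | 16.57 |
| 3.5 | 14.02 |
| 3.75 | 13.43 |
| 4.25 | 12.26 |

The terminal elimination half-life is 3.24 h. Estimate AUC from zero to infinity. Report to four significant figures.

Trapezoidal AUC_0→4.25:
  [0→1]: (0.00+14.31)/2 × 1 = 7.155
  [1→2]: (14.31+16.57)/2 × 1 = 15.44
  [2→3.5]: (16.57+14.02)/2 × 1.5 = 22.9425
  [3.5→3.75]: (14.02+13.43)/2 × 0.25 = 3.43125
  [3.75→4.25]: (13.43+12.26)/2 × 0.5 = 6.4225
  Sum = 55.39125 mg/L·h
k_e = ln2 / t½ = 0.693147 / 3.24 = 0.2139 h^-1
Extrapolated tail: C_last / k_e = 12.26 / 0.2139 = 57.317
AUC_0→∞ = 55.39125 + 57.317 = 112.70825 mg/L·h

AUC = 112.7 mg/L·h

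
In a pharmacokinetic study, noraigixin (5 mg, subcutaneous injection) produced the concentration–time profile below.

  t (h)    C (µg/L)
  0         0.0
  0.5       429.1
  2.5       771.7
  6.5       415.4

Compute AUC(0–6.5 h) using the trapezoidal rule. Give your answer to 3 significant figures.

AUC = 3680 µg/L·h

Trapezoidal AUC_0→6.5:
  [0→0.5]: (0.0+429.1)/2 × 0.5 = 107.275
  [0.5→2.5]: (429.1+771.7)/2 × 2 = 1200.8
  [2.5→6.5]: (771.7+415.4)/2 × 4 = 2374.2
  Sum = 3682.275 µg/L·h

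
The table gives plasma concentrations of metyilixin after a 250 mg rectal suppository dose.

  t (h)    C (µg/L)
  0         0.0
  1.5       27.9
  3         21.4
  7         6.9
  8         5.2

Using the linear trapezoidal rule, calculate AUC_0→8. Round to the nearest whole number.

Trapezoidal AUC_0→8:
  [0→1.5]: (0.0+27.9)/2 × 1.5 = 20.925
  [1.5→3]: (27.9+21.4)/2 × 1.5 = 36.975
  [3→7]: (21.4+6.9)/2 × 4 = 56.6
  [7→8]: (6.9+5.2)/2 × 1 = 6.05
  Sum = 120.55 µg/L·h

AUC = 121 µg/L·h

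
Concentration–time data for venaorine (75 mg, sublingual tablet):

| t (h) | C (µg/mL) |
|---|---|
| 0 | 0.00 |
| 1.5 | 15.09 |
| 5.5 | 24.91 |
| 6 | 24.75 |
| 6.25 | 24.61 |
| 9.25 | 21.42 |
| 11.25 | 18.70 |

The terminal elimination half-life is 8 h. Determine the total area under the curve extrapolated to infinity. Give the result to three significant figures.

Trapezoidal AUC_0→11.25:
  [0→1.5]: (0.00+15.09)/2 × 1.5 = 11.3175
  [1.5→5.5]: (15.09+24.91)/2 × 4 = 80.0
  [5.5→6]: (24.91+24.75)/2 × 0.5 = 12.415
  [6→6.25]: (24.75+24.61)/2 × 0.25 = 6.17
  [6.25→9.25]: (24.61+21.42)/2 × 3 = 69.045
  [9.25→11.25]: (21.42+18.70)/2 × 2 = 40.12
  Sum = 219.0675 µg/mL·h
k_e = ln2 / t½ = 0.693147 / 8 = 0.0866 h^-1
Extrapolated tail: C_last / k_e = 18.70 / 0.0866 = 215.935
AUC_0→∞ = 219.0675 + 215.935 = 435.0025 µg/mL·h

AUC = 435 µg/mL·h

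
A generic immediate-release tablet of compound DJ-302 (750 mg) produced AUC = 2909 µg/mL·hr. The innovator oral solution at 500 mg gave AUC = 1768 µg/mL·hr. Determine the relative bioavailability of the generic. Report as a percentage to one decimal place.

F_rel = (AUC_test/D_test) / (AUC_ref/D_ref)
      = (2909/750) / (1768/500)
      = 3.87867 / 3.536 = 1.0969 = 109.69%

F_rel = 109.7%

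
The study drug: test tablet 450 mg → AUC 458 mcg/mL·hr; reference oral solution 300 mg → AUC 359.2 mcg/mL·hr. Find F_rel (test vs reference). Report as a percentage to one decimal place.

F_rel = 85.0%

F_rel = (AUC_test/D_test) / (AUC_ref/D_ref)
      = (458/450) / (359.2/300)
      = 1.01778 / 1.19733 = 0.8500 = 85.00%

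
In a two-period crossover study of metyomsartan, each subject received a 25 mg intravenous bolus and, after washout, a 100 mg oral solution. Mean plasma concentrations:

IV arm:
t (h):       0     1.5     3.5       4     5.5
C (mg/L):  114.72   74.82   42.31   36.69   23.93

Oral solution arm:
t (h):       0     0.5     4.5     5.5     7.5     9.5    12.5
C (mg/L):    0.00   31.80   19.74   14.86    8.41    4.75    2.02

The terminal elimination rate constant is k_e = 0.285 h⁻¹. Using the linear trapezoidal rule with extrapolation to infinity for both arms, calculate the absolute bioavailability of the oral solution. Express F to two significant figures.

Trapezoidal AUC_0→5.5 (IV):
  [0→1.5]: (114.72+74.82)/2 × 1.5 = 142.155
  [1.5→3.5]: (74.82+42.31)/2 × 2 = 117.13
  [3.5→4]: (42.31+36.69)/2 × 0.5 = 19.75
  [4→5.5]: (36.69+23.93)/2 × 1.5 = 45.465
  Sum = 324.5 mg/L·h
IV tail: 23.93/0.285 = 83.965; AUC_iv,0→∞ = 324.5 + 83.965 = 408.465 mg/L·h
Trapezoidal AUC_0→12.5 (oral solution):
  [0→0.5]: (0.00+31.80)/2 × 0.5 = 7.95
  [0.5→4.5]: (31.80+19.74)/2 × 4 = 103.08
  [4.5→5.5]: (19.74+14.86)/2 × 1 = 17.3
  [5.5→7.5]: (14.86+8.41)/2 × 2 = 23.27
  [7.5→9.5]: (8.41+4.75)/2 × 2 = 13.16
  [9.5→12.5]: (4.75+2.02)/2 × 3 = 10.155
  Sum = 174.915 mg/L·h
oral solution tail: 2.02/0.285 = 7.088; AUC_ev,0→∞ = 174.915 + 7.088 = 182.003 mg/L·h
F = (AUC_ev/D_ev)/(AUC_iv/D_iv) = (182.003/100)/(408.465/25) = 1.82003/16.3386 = 0.1114

F = 0.11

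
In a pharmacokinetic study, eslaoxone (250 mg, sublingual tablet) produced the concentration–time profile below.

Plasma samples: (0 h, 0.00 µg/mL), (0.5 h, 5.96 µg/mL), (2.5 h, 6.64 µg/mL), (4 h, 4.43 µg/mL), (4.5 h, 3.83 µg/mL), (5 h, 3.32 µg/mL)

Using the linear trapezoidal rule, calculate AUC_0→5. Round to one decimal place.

AUC = 26.2 µg/mL·h

Trapezoidal AUC_0→5:
  [0→0.5]: (0.00+5.96)/2 × 0.5 = 1.49
  [0.5→2.5]: (5.96+6.64)/2 × 2 = 12.6
  [2.5→4]: (6.64+4.43)/2 × 1.5 = 8.3025
  [4→4.5]: (4.43+3.83)/2 × 0.5 = 2.065
  [4.5→5]: (3.83+3.32)/2 × 0.5 = 1.7875
  Sum = 26.245 µg/mL·h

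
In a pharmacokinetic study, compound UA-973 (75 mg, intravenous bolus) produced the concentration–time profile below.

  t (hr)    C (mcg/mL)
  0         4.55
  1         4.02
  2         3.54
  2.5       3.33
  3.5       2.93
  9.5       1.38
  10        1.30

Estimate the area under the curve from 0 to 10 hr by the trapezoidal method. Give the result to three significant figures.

Trapezoidal AUC_0→10:
  [0→1]: (4.55+4.02)/2 × 1 = 4.285
  [1→2]: (4.02+3.54)/2 × 1 = 3.78
  [2→2.5]: (3.54+3.33)/2 × 0.5 = 1.7175
  [2.5→3.5]: (3.33+2.93)/2 × 1 = 3.13
  [3.5→9.5]: (2.93+1.38)/2 × 6 = 12.93
  [9.5→10]: (1.38+1.30)/2 × 0.5 = 0.67
  Sum = 26.5125 mcg/mL·hr

AUC = 26.5 mcg/mL·hr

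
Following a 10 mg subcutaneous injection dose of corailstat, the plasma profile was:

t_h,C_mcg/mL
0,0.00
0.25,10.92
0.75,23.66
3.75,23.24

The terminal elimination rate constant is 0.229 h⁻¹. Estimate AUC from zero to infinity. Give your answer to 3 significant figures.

Trapezoidal AUC_0→3.75:
  [0→0.25]: (0.00+10.92)/2 × 0.25 = 1.365
  [0.25→0.75]: (10.92+23.66)/2 × 0.5 = 8.645
  [0.75→3.75]: (23.66+23.24)/2 × 3 = 70.35
  Sum = 80.36 mcg/mL·h
Extrapolated tail: C_last / k_e = 23.24 / 0.229 = 101.485
AUC_0→∞ = 80.36 + 101.485 = 181.845 mcg/mL·h

AUC = 182 mcg/mL·h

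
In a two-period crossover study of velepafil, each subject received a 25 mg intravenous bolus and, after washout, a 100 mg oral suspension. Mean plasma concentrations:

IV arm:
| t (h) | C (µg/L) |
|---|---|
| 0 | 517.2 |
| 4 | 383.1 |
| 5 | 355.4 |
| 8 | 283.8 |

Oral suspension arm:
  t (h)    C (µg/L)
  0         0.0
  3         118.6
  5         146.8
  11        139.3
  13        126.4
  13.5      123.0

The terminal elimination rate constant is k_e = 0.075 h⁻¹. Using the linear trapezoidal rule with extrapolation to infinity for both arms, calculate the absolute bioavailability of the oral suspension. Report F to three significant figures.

F = 0.118

Trapezoidal AUC_0→8 (IV):
  [0→4]: (517.2+383.1)/2 × 4 = 1800.6
  [4→5]: (383.1+355.4)/2 × 1 = 369.25
  [5→8]: (355.4+283.8)/2 × 3 = 958.8
  Sum = 3128.65 µg/L·h
IV tail: 283.8/0.075 = 3784.000; AUC_iv,0→∞ = 3128.65 + 3784.000 = 6912.65 µg/L·h
Trapezoidal AUC_0→13.5 (oral suspension):
  [0→3]: (0.0+118.6)/2 × 3 = 177.9
  [3→5]: (118.6+146.8)/2 × 2 = 265.4
  [5→11]: (146.8+139.3)/2 × 6 = 858.3
  [11→13]: (139.3+126.4)/2 × 2 = 265.7
  [13→13.5]: (126.4+123.0)/2 × 0.5 = 62.35
  Sum = 1629.65 µg/L·h
oral suspension tail: 123.0/0.075 = 1640.000; AUC_ev,0→∞ = 1629.65 + 1640.000 = 3269.65 µg/L·h
F = (AUC_ev/D_ev)/(AUC_iv/D_iv) = (3269.65/100)/(6912.65/25) = 32.6965/276.506 = 0.1182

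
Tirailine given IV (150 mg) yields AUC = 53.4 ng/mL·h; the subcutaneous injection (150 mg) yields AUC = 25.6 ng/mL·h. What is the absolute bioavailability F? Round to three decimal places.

F = (AUC_ev / D_ev) / (AUC_iv / D_iv)
  = (25.6/150) / (53.4/150)
  = 0.170667 / 0.356 = 0.4794

F = 0.479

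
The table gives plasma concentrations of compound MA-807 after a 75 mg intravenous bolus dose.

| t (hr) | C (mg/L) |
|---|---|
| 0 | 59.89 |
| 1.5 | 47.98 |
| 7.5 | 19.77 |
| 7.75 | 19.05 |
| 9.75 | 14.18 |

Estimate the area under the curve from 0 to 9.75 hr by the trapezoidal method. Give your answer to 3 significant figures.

AUC = 322 mg/L·hr

Trapezoidal AUC_0→9.75:
  [0→1.5]: (59.89+47.98)/2 × 1.5 = 80.9025
  [1.5→7.5]: (47.98+19.77)/2 × 6 = 203.25
  [7.5→7.75]: (19.77+19.05)/2 × 0.25 = 4.8525
  [7.75→9.75]: (19.05+14.18)/2 × 2 = 33.23
  Sum = 322.235 mg/L·hr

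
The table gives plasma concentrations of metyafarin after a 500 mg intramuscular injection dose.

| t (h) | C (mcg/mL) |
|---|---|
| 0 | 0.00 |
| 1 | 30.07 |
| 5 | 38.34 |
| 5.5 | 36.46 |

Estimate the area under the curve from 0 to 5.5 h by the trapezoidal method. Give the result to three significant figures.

AUC = 171 mcg/mL·h

Trapezoidal AUC_0→5.5:
  [0→1]: (0.00+30.07)/2 × 1 = 15.035
  [1→5]: (30.07+38.34)/2 × 4 = 136.82
  [5→5.5]: (38.34+36.46)/2 × 0.5 = 18.7
  Sum = 170.555 mcg/mL·h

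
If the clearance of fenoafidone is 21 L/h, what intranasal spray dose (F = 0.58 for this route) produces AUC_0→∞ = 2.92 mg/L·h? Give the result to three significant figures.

Dose = CL × AUC_0→∞ / F
     = 21 × 2.92 / 0.58 = 105.724 mg

Dose = 106 mg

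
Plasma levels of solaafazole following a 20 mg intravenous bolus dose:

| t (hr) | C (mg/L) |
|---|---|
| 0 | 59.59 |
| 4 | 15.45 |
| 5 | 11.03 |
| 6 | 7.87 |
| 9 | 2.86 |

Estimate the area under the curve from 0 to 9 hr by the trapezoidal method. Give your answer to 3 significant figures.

Trapezoidal AUC_0→9:
  [0→4]: (59.59+15.45)/2 × 4 = 150.08
  [4→5]: (15.45+11.03)/2 × 1 = 13.24
  [5→6]: (11.03+7.87)/2 × 1 = 9.45
  [6→9]: (7.87+2.86)/2 × 3 = 16.095
  Sum = 188.865 mg/L·hr

AUC = 189 mg/L·hr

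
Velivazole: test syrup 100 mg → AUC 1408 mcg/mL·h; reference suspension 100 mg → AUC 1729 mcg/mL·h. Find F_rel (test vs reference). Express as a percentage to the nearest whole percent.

F_rel = (AUC_test/D_test) / (AUC_ref/D_ref)
      = (1408/100) / (1729/100)
      = 14.08 / 17.29 = 0.8143 = 81.43%

F_rel = 81%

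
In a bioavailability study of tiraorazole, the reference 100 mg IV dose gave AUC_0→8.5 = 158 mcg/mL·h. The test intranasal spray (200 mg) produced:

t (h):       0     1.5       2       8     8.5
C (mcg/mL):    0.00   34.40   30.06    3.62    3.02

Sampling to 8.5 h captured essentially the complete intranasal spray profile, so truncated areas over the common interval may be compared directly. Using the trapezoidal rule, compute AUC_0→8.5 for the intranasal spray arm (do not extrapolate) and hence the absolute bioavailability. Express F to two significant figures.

F = 0.46

Trapezoidal AUC_0→8.5 (intranasal spray):
  [0→1.5]: (0.00+34.40)/2 × 1.5 = 25.8
  [1.5→2]: (34.40+30.06)/2 × 0.5 = 16.115
  [2→8]: (30.06+3.62)/2 × 6 = 101.04
  [8→8.5]: (3.62+3.02)/2 × 0.5 = 1.66
  Sum = 144.615 mcg/mL·h
F = (AUC_ev/D_ev)/(AUC_iv/D_iv) = (144.615/200)/(158/100) = 0.723075/1.58 = 0.4576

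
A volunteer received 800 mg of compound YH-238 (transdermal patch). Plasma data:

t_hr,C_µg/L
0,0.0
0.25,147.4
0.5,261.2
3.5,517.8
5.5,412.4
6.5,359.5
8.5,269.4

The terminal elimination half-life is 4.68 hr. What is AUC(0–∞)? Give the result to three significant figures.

AUC = 5000 µg/L·hr

Trapezoidal AUC_0→8.5:
  [0→0.25]: (0.0+147.4)/2 × 0.25 = 18.425
  [0.25→0.5]: (147.4+261.2)/2 × 0.25 = 51.075
  [0.5→3.5]: (261.2+517.8)/2 × 3 = 1168.5
  [3.5→5.5]: (517.8+412.4)/2 × 2 = 930.2
  [5.5→6.5]: (412.4+359.5)/2 × 1 = 385.95
  [6.5→8.5]: (359.5+269.4)/2 × 2 = 628.9
  Sum = 3183.05 µg/L·hr
k_e = ln2 / t½ = 0.693147 / 4.68 = 0.1481 hr^-1
Extrapolated tail: C_last / k_e = 269.4 / 0.1481 = 1819.041
AUC_0→∞ = 3183.05 + 1819.041 = 5002.091 µg/L·hr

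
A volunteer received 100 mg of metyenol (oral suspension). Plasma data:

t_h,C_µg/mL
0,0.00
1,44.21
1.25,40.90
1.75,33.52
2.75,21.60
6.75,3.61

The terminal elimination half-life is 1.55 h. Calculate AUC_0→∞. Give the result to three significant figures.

AUC = 137 µg/mL·h

Trapezoidal AUC_0→6.75:
  [0→1]: (0.00+44.21)/2 × 1 = 22.105
  [1→1.25]: (44.21+40.90)/2 × 0.25 = 10.63875
  [1.25→1.75]: (40.90+33.52)/2 × 0.5 = 18.605
  [1.75→2.75]: (33.52+21.60)/2 × 1 = 27.56
  [2.75→6.75]: (21.60+3.61)/2 × 4 = 50.42
  Sum = 129.32875 µg/mL·h
k_e = ln2 / t½ = 0.693147 / 1.55 = 0.4472 h^-1
Extrapolated tail: C_last / k_e = 3.61 / 0.4472 = 8.072
AUC_0→∞ = 129.32875 + 8.072 = 137.40075 µg/mL·h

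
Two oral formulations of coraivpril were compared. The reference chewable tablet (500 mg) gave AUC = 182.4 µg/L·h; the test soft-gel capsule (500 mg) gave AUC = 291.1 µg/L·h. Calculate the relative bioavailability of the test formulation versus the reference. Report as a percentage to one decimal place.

F_rel = 159.6%

F_rel = (AUC_test/D_test) / (AUC_ref/D_ref)
      = (291.1/500) / (182.4/500)
      = 0.5822 / 0.3648 = 1.5959 = 159.59%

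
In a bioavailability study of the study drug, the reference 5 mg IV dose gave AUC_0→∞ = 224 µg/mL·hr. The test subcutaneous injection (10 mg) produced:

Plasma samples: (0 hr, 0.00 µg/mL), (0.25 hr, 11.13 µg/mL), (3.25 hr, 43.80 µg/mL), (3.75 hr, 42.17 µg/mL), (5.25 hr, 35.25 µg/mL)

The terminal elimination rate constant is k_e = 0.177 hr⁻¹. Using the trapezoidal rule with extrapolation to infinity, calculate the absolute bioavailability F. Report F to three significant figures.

F = 0.809

Trapezoidal AUC_0→5.25 (subcutaneous injection):
  [0→0.25]: (0.00+11.13)/2 × 0.25 = 1.39125
  [0.25→3.25]: (11.13+43.80)/2 × 3 = 82.395
  [3.25→3.75]: (43.80+42.17)/2 × 0.5 = 21.4925
  [3.75→5.25]: (42.17+35.25)/2 × 1.5 = 58.065
  Sum = 163.34375 µg/mL·hr
Tail: C_last/k_e = 35.25/0.177 = 199.153
AUC_0→∞ (subcutaneous injection) = 163.34375 + 199.153 = 362.49675 µg/mL·hr
F = (AUC_ev/D_ev)/(AUC_iv/D_iv) = (362.49675/10)/(224/5) = 36.249675/44.8 = 0.8091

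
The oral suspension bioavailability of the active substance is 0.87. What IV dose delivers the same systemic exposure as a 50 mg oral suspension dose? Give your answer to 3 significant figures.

D_iv = 43.5 mg

Systemic exposure from an extravascular dose = F × D_ev, so the equivalent IV dose is F × D_ev.
D_iv = F × D_ev = 0.87 × 50 = 43.5 mg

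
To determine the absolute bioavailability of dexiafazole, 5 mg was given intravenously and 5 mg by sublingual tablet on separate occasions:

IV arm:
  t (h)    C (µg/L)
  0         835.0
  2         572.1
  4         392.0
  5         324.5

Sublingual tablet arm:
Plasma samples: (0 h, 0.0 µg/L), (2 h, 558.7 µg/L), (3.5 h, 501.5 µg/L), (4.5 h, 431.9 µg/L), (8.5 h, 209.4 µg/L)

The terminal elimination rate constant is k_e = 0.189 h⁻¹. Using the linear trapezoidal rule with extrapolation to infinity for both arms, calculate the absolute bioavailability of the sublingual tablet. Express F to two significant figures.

F = 0.95

Trapezoidal AUC_0→5 (IV):
  [0→2]: (835.0+572.1)/2 × 2 = 1407.1
  [2→4]: (572.1+392.0)/2 × 2 = 964.1
  [4→5]: (392.0+324.5)/2 × 1 = 358.25
  Sum = 2729.45 µg/L·h
IV tail: 324.5/0.189 = 1716.931; AUC_iv,0→∞ = 2729.45 + 1716.931 = 4446.381 µg/L·h
Trapezoidal AUC_0→8.5 (sublingual tablet):
  [0→2]: (0.0+558.7)/2 × 2 = 558.7
  [2→3.5]: (558.7+501.5)/2 × 1.5 = 795.15
  [3.5→4.5]: (501.5+431.9)/2 × 1 = 466.7
  [4.5→8.5]: (431.9+209.4)/2 × 4 = 1282.6
  Sum = 3103.15 µg/L·h
sublingual tablet tail: 209.4/0.189 = 1107.937; AUC_ev,0→∞ = 3103.15 + 1107.937 = 4211.087 µg/L·h
F = (AUC_ev/D_ev)/(AUC_iv/D_iv) = (4211.087/5)/(4446.381/5) = 842.2174/889.2762 = 0.9471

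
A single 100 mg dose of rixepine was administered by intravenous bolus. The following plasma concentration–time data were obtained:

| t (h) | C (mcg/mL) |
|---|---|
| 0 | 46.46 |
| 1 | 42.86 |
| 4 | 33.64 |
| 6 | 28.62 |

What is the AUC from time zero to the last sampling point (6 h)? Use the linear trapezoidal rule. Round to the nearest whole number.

Trapezoidal AUC_0→6:
  [0→1]: (46.46+42.86)/2 × 1 = 44.66
  [1→4]: (42.86+33.64)/2 × 3 = 114.75
  [4→6]: (33.64+28.62)/2 × 2 = 62.26
  Sum = 221.67 mcg/mL·h

AUC = 222 mcg/mL·h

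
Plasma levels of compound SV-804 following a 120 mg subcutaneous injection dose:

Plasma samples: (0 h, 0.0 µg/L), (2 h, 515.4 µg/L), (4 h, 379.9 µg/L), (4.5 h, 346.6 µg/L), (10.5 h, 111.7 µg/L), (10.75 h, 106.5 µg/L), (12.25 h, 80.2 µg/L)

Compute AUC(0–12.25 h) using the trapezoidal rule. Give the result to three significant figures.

AUC = 3130 µg/L·h

Trapezoidal AUC_0→12.25:
  [0→2]: (0.0+515.4)/2 × 2 = 515.4
  [2→4]: (515.4+379.9)/2 × 2 = 895.3
  [4→4.5]: (379.9+346.6)/2 × 0.5 = 181.625
  [4.5→10.5]: (346.6+111.7)/2 × 6 = 1374.9
  [10.5→10.75]: (111.7+106.5)/2 × 0.25 = 27.275
  [10.75→12.25]: (106.5+80.2)/2 × 1.5 = 140.025
  Sum = 3134.525 µg/L·h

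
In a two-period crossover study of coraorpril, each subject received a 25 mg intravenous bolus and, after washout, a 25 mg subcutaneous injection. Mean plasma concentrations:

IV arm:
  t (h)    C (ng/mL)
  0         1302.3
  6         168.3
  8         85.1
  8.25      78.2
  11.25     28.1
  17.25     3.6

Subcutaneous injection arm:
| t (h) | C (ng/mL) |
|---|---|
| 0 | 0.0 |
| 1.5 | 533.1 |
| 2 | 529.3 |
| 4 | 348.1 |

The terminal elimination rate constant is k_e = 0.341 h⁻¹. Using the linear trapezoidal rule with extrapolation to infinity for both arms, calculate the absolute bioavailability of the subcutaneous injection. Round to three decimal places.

Trapezoidal AUC_0→17.25 (IV):
  [0→6]: (1302.3+168.3)/2 × 6 = 4411.8
  [6→8]: (168.3+85.1)/2 × 2 = 253.4
  [8→8.25]: (85.1+78.2)/2 × 0.25 = 20.4125
  [8.25→11.25]: (78.2+28.1)/2 × 3 = 159.45
  [11.25→17.25]: (28.1+3.6)/2 × 6 = 95.1
  Sum = 4940.1625 ng/mL·h
IV tail: 3.6/0.341 = 10.557; AUC_iv,0→∞ = 4940.1625 + 10.557 = 4950.7195 ng/mL·h
Trapezoidal AUC_0→4 (subcutaneous injection):
  [0→1.5]: (0.0+533.1)/2 × 1.5 = 399.825
  [1.5→2]: (533.1+529.3)/2 × 0.5 = 265.6
  [2→4]: (529.3+348.1)/2 × 2 = 877.4
  Sum = 1542.825 ng/mL·h
subcutaneous injection tail: 348.1/0.341 = 1020.821; AUC_ev,0→∞ = 1542.825 + 1020.821 = 2563.646 ng/mL·h
F = (AUC_ev/D_ev)/(AUC_iv/D_iv) = (2563.646/25)/(4950.7195/25) = 102.54584/198.02878 = 0.5178

F = 0.518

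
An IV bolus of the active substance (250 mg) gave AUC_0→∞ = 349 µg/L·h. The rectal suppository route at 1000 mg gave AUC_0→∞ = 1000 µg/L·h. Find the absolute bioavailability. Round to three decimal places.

F = (AUC_ev / D_ev) / (AUC_iv / D_iv)
  = (1000/1000) / (349/250)
  = 1 / 1.396 = 0.7163

F = 0.716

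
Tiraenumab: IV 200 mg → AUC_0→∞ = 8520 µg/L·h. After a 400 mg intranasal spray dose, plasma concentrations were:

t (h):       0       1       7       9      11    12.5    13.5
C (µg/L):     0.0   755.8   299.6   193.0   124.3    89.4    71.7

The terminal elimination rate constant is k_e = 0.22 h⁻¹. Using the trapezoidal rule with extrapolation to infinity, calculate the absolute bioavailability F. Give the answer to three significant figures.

F = 0.289

Trapezoidal AUC_0→13.5 (intranasal spray):
  [0→1]: (0.0+755.8)/2 × 1 = 377.9
  [1→7]: (755.8+299.6)/2 × 6 = 3166.2
  [7→9]: (299.6+193.0)/2 × 2 = 492.6
  [9→11]: (193.0+124.3)/2 × 2 = 317.3
  [11→12.5]: (124.3+89.4)/2 × 1.5 = 160.275
  [12.5→13.5]: (89.4+71.7)/2 × 1 = 80.55
  Sum = 4594.825 µg/L·h
Tail: C_last/k_e = 71.7/0.22 = 325.909
AUC_0→∞ (intranasal spray) = 4594.825 + 325.909 = 4920.734 µg/L·h
F = (AUC_ev/D_ev)/(AUC_iv/D_iv) = (4920.734/400)/(8520/200) = 12.301835/42.6 = 0.2888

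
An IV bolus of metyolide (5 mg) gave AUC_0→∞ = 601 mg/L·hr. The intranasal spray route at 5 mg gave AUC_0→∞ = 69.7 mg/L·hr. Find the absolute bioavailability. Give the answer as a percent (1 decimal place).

F = 11.6%

F = (AUC_ev / D_ev) / (AUC_iv / D_iv)
  = (69.7/5) / (601/5)
  = 13.94 / 120.2 = 0.1160
  = 11.60%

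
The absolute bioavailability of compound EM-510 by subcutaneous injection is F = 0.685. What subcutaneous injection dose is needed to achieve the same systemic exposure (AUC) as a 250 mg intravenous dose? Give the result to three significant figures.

D_subcutaneous = 365 mg

For equal systemic exposure: F × D_ev = D_iv
D_ev = D_iv / F = 250 / 0.685 = 364.964 mg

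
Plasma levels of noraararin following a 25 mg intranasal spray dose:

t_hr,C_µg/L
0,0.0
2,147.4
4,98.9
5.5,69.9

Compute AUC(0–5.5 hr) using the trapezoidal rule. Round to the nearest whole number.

Trapezoidal AUC_0→5.5:
  [0→2]: (0.0+147.4)/2 × 2 = 147.4
  [2→4]: (147.4+98.9)/2 × 2 = 246.3
  [4→5.5]: (98.9+69.9)/2 × 1.5 = 126.6
  Sum = 520.3 µg/L·hr

AUC = 520 µg/L·hr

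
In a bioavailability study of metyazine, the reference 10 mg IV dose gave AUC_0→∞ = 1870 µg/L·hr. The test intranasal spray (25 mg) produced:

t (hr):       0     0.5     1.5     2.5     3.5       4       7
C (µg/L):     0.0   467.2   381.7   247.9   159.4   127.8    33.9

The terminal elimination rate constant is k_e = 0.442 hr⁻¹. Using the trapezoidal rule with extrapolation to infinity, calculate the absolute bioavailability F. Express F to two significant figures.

F = 0.31

Trapezoidal AUC_0→7 (intranasal spray):
  [0→0.5]: (0.0+467.2)/2 × 0.5 = 116.8
  [0.5→1.5]: (467.2+381.7)/2 × 1 = 424.45
  [1.5→2.5]: (381.7+247.9)/2 × 1 = 314.8
  [2.5→3.5]: (247.9+159.4)/2 × 1 = 203.65
  [3.5→4]: (159.4+127.8)/2 × 0.5 = 71.8
  [4→7]: (127.8+33.9)/2 × 3 = 242.55
  Sum = 1374.05 µg/L·hr
Tail: C_last/k_e = 33.9/0.442 = 76.697
AUC_0→∞ (intranasal spray) = 1374.05 + 76.697 = 1450.747 µg/L·hr
F = (AUC_ev/D_ev)/(AUC_iv/D_iv) = (1450.747/25)/(1870/10) = 58.02988/187 = 0.3103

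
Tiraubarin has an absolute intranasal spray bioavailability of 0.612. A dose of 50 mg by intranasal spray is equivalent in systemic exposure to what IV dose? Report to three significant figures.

Systemic exposure from an extravascular dose = F × D_ev, so the equivalent IV dose is F × D_ev.
D_iv = F × D_ev = 0.612 × 50 = 30.6 mg

D_iv = 30.6 mg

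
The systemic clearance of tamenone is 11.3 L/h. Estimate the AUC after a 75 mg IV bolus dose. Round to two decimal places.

AUC = 6.64 mg/L·h

AUC_0→∞ = Dose_iv / CL
        = 75 / 11.3 = 6.63717 mg/L·h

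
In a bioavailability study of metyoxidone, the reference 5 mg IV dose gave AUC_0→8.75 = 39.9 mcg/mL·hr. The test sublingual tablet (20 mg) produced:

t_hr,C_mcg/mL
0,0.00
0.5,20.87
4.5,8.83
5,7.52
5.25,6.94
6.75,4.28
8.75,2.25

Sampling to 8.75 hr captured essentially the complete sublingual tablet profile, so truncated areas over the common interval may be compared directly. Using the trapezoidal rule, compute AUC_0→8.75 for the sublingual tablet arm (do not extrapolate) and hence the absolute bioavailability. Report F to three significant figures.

F = 0.535

Trapezoidal AUC_0→8.75 (sublingual tablet):
  [0→0.5]: (0.00+20.87)/2 × 0.5 = 5.2175
  [0.5→4.5]: (20.87+8.83)/2 × 4 = 59.4
  [4.5→5]: (8.83+7.52)/2 × 0.5 = 4.0875
  [5→5.25]: (7.52+6.94)/2 × 0.25 = 1.8075
  [5.25→6.75]: (6.94+4.28)/2 × 1.5 = 8.415
  [6.75→8.75]: (4.28+2.25)/2 × 2 = 6.53
  Sum = 85.4575 mcg/mL·hr
F = (AUC_ev/D_ev)/(AUC_iv/D_iv) = (85.4575/20)/(39.9/5) = 4.272875/7.98 = 0.5354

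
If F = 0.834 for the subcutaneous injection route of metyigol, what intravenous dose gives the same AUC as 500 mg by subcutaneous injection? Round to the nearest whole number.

D_iv = 417 mg

Systemic exposure from an extravascular dose = F × D_ev, so the equivalent IV dose is F × D_ev.
D_iv = F × D_ev = 0.834 × 500 = 417 mg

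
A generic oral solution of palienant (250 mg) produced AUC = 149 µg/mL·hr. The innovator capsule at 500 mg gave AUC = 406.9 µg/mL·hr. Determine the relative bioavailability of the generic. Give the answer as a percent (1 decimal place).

F_rel = 73.2%

F_rel = (AUC_test/D_test) / (AUC_ref/D_ref)
      = (149/250) / (406.9/500)
      = 0.596 / 0.8138 = 0.7324 = 73.24%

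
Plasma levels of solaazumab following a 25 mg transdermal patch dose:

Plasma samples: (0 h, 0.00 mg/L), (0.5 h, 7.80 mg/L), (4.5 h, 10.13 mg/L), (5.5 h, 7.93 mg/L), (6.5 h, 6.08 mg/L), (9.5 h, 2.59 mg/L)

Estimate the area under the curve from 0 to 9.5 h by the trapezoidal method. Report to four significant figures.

Trapezoidal AUC_0→9.5:
  [0→0.5]: (0.00+7.80)/2 × 0.5 = 1.95
  [0.5→4.5]: (7.80+10.13)/2 × 4 = 35.86
  [4.5→5.5]: (10.13+7.93)/2 × 1 = 9.03
  [5.5→6.5]: (7.93+6.08)/2 × 1 = 7.005
  [6.5→9.5]: (6.08+2.59)/2 × 3 = 13.005
  Sum = 66.85 mg/L·h

AUC = 66.85 mg/L·h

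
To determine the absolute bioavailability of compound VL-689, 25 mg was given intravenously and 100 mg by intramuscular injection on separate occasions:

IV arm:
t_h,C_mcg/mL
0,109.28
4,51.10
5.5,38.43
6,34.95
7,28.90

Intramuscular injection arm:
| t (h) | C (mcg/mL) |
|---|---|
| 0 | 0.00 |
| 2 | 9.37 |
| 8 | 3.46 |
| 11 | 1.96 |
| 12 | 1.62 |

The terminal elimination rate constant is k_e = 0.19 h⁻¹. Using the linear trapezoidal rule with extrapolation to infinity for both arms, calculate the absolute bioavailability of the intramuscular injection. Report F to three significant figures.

Trapezoidal AUC_0→7 (IV):
  [0→4]: (109.28+51.10)/2 × 4 = 320.76
  [4→5.5]: (51.10+38.43)/2 × 1.5 = 67.1475
  [5.5→6]: (38.43+34.95)/2 × 0.5 = 18.345
  [6→7]: (34.95+28.90)/2 × 1 = 31.925
  Sum = 438.1775 mcg/mL·h
IV tail: 28.90/0.19 = 152.105; AUC_iv,0→∞ = 438.1775 + 152.105 = 590.2825 mcg/mL·h
Trapezoidal AUC_0→12 (intramuscular injection):
  [0→2]: (0.00+9.37)/2 × 2 = 9.37
  [2→8]: (9.37+3.46)/2 × 6 = 38.49
  [8→11]: (3.46+1.96)/2 × 3 = 8.13
  [11→12]: (1.96+1.62)/2 × 1 = 1.79
  Sum = 57.78 mcg/mL·h
intramuscular injection tail: 1.62/0.19 = 8.526; AUC_ev,0→∞ = 57.78 + 8.526 = 66.306 mcg/mL·h
F = (AUC_ev/D_ev)/(AUC_iv/D_iv) = (66.306/100)/(590.2825/25) = 0.66306/23.6113 = 0.0281

F = 0.0281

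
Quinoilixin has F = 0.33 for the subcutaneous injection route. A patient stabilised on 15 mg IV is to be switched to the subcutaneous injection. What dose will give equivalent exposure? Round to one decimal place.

D_subcutaneous = 45.5 mg

For equal systemic exposure: F × D_ev = D_iv
D_ev = D_iv / F = 15 / 0.33 = 45.4545 mg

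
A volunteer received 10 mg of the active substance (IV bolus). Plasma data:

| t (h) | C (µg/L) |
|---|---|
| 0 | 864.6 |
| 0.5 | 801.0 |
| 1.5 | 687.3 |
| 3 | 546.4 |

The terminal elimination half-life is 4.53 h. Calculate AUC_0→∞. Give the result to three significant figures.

Trapezoidal AUC_0→3:
  [0→0.5]: (864.6+801.0)/2 × 0.5 = 416.4
  [0.5→1.5]: (801.0+687.3)/2 × 1 = 744.15
  [1.5→3]: (687.3+546.4)/2 × 1.5 = 925.275
  Sum = 2085.825 µg/L·h
k_e = ln2 / t½ = 0.693147 / 4.53 = 0.1530 h^-1
Extrapolated tail: C_last / k_e = 546.4 / 0.153 = 3571.242
AUC_0→∞ = 2085.825 + 3571.242 = 5657.067 µg/L·h

AUC = 5660 µg/L·h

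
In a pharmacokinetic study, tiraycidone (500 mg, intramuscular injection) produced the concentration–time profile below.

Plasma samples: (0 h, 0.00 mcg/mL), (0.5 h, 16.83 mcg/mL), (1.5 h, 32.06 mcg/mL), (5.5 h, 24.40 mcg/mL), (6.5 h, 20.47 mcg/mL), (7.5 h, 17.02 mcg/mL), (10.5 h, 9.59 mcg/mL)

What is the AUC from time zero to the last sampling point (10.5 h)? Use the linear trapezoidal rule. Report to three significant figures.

Trapezoidal AUC_0→10.5:
  [0→0.5]: (0.00+16.83)/2 × 0.5 = 4.2075
  [0.5→1.5]: (16.83+32.06)/2 × 1 = 24.445
  [1.5→5.5]: (32.06+24.40)/2 × 4 = 112.92
  [5.5→6.5]: (24.40+20.47)/2 × 1 = 22.435
  [6.5→7.5]: (20.47+17.02)/2 × 1 = 18.745
  [7.5→10.5]: (17.02+9.59)/2 × 3 = 39.915
  Sum = 222.6675 mcg/mL·h

AUC = 223 mcg/mL·h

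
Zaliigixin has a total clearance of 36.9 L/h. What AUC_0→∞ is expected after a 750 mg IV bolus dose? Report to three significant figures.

AUC_0→∞ = Dose_iv / CL
        = 750 / 36.9 = 20.3252 mg/L·h

AUC = 20.3 mg/L·h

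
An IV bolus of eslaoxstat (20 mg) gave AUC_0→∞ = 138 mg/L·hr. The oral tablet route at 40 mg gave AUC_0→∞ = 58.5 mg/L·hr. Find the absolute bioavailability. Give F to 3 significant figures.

F = 0.212

F = (AUC_ev / D_ev) / (AUC_iv / D_iv)
  = (58.5/40) / (138/20)
  = 1.4625 / 6.9 = 0.2120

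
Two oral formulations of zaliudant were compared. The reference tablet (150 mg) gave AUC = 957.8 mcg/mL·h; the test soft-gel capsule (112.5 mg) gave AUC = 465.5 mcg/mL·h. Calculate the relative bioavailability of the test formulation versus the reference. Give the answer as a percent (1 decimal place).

F_rel = (AUC_test/D_test) / (AUC_ref/D_ref)
      = (465.5/112.5) / (957.8/150)
      = 4.13778 / 6.38533 = 0.6480 = 64.80%

F_rel = 64.8%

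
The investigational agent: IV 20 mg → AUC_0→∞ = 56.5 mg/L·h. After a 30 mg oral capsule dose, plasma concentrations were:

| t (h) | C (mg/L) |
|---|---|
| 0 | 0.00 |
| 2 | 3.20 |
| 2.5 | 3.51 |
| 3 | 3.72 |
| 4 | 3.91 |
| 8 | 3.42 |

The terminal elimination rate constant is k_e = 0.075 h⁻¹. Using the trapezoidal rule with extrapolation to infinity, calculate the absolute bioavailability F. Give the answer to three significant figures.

F = 0.835

Trapezoidal AUC_0→8 (oral capsule):
  [0→2]: (0.00+3.20)/2 × 2 = 3.2
  [2→2.5]: (3.20+3.51)/2 × 0.5 = 1.6775
  [2.5→3]: (3.51+3.72)/2 × 0.5 = 1.8075
  [3→4]: (3.72+3.91)/2 × 1 = 3.815
  [4→8]: (3.91+3.42)/2 × 4 = 14.66
  Sum = 25.16 mg/L·h
Tail: C_last/k_e = 3.42/0.075 = 45.600
AUC_0→∞ (oral capsule) = 25.16 + 45.600 = 70.76 mg/L·h
F = (AUC_ev/D_ev)/(AUC_iv/D_iv) = (70.76/30)/(56.5/20) = 2.35867/2.825 = 0.8349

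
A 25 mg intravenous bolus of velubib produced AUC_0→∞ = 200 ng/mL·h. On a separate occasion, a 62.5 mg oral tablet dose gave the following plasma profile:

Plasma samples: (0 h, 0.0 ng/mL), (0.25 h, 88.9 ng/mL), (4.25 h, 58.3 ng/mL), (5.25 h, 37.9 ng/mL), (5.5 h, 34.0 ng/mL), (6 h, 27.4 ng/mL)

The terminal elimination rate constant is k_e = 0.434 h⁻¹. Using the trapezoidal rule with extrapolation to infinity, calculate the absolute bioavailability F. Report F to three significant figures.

Trapezoidal AUC_0→6 (oral tablet):
  [0→0.25]: (0.0+88.9)/2 × 0.25 = 11.1125
  [0.25→4.25]: (88.9+58.3)/2 × 4 = 294.4
  [4.25→5.25]: (58.3+37.9)/2 × 1 = 48.1
  [5.25→5.5]: (37.9+34.0)/2 × 0.25 = 8.9875
  [5.5→6]: (34.0+27.4)/2 × 0.5 = 15.35
  Sum = 377.95 ng/mL·h
Tail: C_last/k_e = 27.4/0.434 = 63.134
AUC_0→∞ (oral tablet) = 377.95 + 63.134 = 441.084 ng/mL·h
F = (AUC_ev/D_ev)/(AUC_iv/D_iv) = (441.084/62.5)/(200/25) = 7.057344/8 = 0.8822

F = 0.882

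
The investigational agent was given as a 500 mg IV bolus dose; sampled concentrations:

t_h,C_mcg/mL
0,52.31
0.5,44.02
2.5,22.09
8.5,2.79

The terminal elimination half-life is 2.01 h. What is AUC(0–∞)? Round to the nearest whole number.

AUC = 173 mcg/mL·h

Trapezoidal AUC_0→8.5:
  [0→0.5]: (52.31+44.02)/2 × 0.5 = 24.0825
  [0.5→2.5]: (44.02+22.09)/2 × 2 = 66.11
  [2.5→8.5]: (22.09+2.79)/2 × 6 = 74.64
  Sum = 164.8325 mcg/mL·h
k_e = ln2 / t½ = 0.693147 / 2.01 = 0.3448 h^-1
Extrapolated tail: C_last / k_e = 2.79 / 0.3448 = 8.092
AUC_0→∞ = 164.8325 + 8.092 = 172.9245 mcg/mL·h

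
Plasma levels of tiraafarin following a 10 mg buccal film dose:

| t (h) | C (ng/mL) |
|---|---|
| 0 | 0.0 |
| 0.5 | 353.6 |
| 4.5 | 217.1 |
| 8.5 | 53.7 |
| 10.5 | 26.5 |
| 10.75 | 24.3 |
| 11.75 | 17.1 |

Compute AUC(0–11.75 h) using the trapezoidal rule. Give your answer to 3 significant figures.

AUC = 1880 ng/mL·h

Trapezoidal AUC_0→11.75:
  [0→0.5]: (0.0+353.6)/2 × 0.5 = 88.4
  [0.5→4.5]: (353.6+217.1)/2 × 4 = 1141.4
  [4.5→8.5]: (217.1+53.7)/2 × 4 = 541.6
  [8.5→10.5]: (53.7+26.5)/2 × 2 = 80.2
  [10.5→10.75]: (26.5+24.3)/2 × 0.25 = 6.35
  [10.75→11.75]: (24.3+17.1)/2 × 1 = 20.7
  Sum = 1878.65 ng/mL·h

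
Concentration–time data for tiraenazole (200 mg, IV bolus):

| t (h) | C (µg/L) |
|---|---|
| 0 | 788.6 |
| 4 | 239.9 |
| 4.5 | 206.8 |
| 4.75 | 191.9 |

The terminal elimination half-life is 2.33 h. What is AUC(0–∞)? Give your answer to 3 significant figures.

AUC = 2860 µg/L·h

Trapezoidal AUC_0→4.75:
  [0→4]: (788.6+239.9)/2 × 4 = 2057.0
  [4→4.5]: (239.9+206.8)/2 × 0.5 = 111.675
  [4.5→4.75]: (206.8+191.9)/2 × 0.25 = 49.8375
  Sum = 2218.5125 µg/L·h
k_e = ln2 / t½ = 0.693147 / 2.33 = 0.2975 h^-1
Extrapolated tail: C_last / k_e = 191.9 / 0.2975 = 645.042
AUC_0→∞ = 2218.5125 + 645.042 = 2863.5545 µg/L·h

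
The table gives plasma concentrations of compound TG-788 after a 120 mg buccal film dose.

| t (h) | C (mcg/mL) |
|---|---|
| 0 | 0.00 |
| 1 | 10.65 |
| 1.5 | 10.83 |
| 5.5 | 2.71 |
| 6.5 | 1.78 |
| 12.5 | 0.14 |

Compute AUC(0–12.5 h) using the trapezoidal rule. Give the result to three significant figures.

AUC = 45.8 mcg/mL·h

Trapezoidal AUC_0→12.5:
  [0→1]: (0.00+10.65)/2 × 1 = 5.325
  [1→1.5]: (10.65+10.83)/2 × 0.5 = 5.37
  [1.5→5.5]: (10.83+2.71)/2 × 4 = 27.08
  [5.5→6.5]: (2.71+1.78)/2 × 1 = 2.245
  [6.5→12.5]: (1.78+0.14)/2 × 6 = 5.76
  Sum = 45.78 mcg/mL·h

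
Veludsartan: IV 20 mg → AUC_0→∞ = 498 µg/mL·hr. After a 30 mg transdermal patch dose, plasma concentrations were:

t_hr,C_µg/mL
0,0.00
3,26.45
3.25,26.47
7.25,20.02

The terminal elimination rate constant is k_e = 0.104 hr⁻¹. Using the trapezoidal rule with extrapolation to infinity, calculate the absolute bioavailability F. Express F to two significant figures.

F = 0.44

Trapezoidal AUC_0→7.25 (transdermal patch):
  [0→3]: (0.00+26.45)/2 × 3 = 39.675
  [3→3.25]: (26.45+26.47)/2 × 0.25 = 6.615
  [3.25→7.25]: (26.47+20.02)/2 × 4 = 92.98
  Sum = 139.27 µg/mL·hr
Tail: C_last/k_e = 20.02/0.104 = 192.500
AUC_0→∞ (transdermal patch) = 139.27 + 192.500 = 331.77 µg/mL·hr
F = (AUC_ev/D_ev)/(AUC_iv/D_iv) = (331.77/30)/(498/20) = 11.059/24.9 = 0.4441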